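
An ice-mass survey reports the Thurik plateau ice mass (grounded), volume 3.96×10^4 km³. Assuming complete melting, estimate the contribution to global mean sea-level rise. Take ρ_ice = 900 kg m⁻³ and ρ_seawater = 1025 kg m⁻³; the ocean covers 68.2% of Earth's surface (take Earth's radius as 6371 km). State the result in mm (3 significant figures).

≈ 100 mm

Thurik: 3.96×10^4 km³ × (900/1025) = 3.477×10^4 km³ of water.
Spread over 3.48×10^14 m² of ocean, Δh = 3.477×10^13 / 3.48×10^14 = 0.100 m = 100 mm.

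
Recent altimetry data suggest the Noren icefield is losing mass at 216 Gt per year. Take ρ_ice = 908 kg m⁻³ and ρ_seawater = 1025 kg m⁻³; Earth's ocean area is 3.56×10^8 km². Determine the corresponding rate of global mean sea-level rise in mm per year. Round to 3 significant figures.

≈ 0.592 mm/yr

ρ_w = 1025 kg m⁻³. Annual water volume added = 216 Gt / ρ_w = 2.160×10^14 kg / 1025 kg m⁻³ = 2.107×10^11 m³.
Δh per year = 2.107×10^11 / 3.56×10^14 = 5.92×10^-4 m = 0.592 mm.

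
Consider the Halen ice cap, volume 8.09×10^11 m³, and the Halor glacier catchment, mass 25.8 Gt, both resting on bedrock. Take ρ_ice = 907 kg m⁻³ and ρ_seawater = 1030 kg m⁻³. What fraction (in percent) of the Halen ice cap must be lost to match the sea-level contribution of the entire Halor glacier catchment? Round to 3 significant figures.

≈ 3.52 %

Equal sea-level rise means equal mass of meltwater, i.e. equal mass of ice lost.
Ice mass of Halor: 2.580×10^13 kg; ice mass of Halen: 7.338×10^14 kg.
Fraction required = 2.580×10^13 / 7.338×10^14 = 0.0352 → 3.52 %.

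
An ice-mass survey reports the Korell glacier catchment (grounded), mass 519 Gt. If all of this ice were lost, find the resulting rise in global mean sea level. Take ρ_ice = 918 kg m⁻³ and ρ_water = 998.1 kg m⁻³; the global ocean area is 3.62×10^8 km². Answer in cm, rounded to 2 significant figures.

≈ 0.14 cm

Korell: 519 Gt = 5.190×10^14 kg; dividing by ρ_w = 998.1 kg m⁻³ gives 5.200×10^11 m³ of water.
Spread over 3.62×10^14 m² of ocean, Δh = 5.200×10^11 / 3.62×10^14 = 1.44×10^-3 m = 0.14 cm.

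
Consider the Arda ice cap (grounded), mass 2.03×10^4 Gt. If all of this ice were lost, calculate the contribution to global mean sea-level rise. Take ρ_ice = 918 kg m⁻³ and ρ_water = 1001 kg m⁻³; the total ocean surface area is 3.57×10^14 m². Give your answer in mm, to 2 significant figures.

Arda: 2.03×10^4 Gt = 2.030×10^16 kg; dividing by ρ_w = 1001 kg m⁻³ gives 2.028×10^13 m³ of water.
Spread over 3.57×10^14 m² of ocean, Δh = 2.028×10^13 / 3.57×10^14 = 0.0568 m = 57 mm.

≈ 57 mm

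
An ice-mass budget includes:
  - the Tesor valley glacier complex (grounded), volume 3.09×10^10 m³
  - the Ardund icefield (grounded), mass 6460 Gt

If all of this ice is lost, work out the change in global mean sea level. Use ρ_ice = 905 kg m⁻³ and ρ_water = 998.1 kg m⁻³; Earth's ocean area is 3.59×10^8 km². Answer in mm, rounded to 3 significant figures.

Tesor: 3.09×10^10 m³ × (905/998.1) = 2.802×10^10 m³ of water.
Ardund: 6460 Gt = 6.460×10^15 kg; dividing by ρ_w = 998.1 kg m⁻³ gives 6.472×10^12 m³ of water.
Total added water ≈ 6.500×10^12 m³ over 3.59×10^14 m² → Δh = 0.0181 m = 18.1 mm.

≈ 18.1 mm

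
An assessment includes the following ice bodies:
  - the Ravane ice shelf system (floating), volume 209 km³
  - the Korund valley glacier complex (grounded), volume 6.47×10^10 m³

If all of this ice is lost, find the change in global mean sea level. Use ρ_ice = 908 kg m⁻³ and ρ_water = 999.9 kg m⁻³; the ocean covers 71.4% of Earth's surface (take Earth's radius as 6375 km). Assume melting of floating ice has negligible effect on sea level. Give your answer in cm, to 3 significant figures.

The Ravane ice shelf system is floating and already displaces its own weight of water, so its melt adds essentially nothing to sea level.
Korund: 6.47×10^10 m³ × (908/999.9) = 5.875×10^10 m³ of water.
Total added water ≈ 5.875×10^10 m³ over 3.65×10^14 m² → Δh = 1.61×10^-4 m = 0.0161 cm.

≈ 0.0161 cm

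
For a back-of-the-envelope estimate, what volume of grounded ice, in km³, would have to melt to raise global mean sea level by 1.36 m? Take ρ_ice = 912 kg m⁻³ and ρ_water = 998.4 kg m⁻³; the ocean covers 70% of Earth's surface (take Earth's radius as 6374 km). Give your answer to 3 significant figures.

≈ 5.32×10^5 km³

Required water volume = Δh × A = 1.36 m × 3.57×10^14 m² = 4.860×10^14 m³ = 4.860×10^5 km³.
Ice volume = water volume × ρ_w/ρ_ice = 4.860×10^5 × 998.4/912 = 5.32×10^5 km³.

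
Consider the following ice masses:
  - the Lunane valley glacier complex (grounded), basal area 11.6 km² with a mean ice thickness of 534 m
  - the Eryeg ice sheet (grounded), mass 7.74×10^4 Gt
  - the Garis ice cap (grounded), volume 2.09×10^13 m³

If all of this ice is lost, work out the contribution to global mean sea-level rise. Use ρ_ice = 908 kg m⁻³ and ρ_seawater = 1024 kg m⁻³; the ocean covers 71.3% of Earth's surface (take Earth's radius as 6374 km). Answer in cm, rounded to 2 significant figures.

Lunane: ice volume = 11.6 km² × 534 m = 6.194 km³; 6.194 × (908/1024) = 5.493 km³ of water.
Eryeg: 7.74×10^4 Gt = 7.740×10^16 kg; dividing by ρ_w = 1024 kg m⁻³ gives 7.559×10^13 m³ of water.
Garis: 2.09×10^13 m³ × (908/1024) = 1.853×10^13 m³ of water.
Total added water ≈ 9.412×10^13 m³ over 3.64×10^14 m² → Δh = 0.259 m = 26 cm.

≈ 26 cm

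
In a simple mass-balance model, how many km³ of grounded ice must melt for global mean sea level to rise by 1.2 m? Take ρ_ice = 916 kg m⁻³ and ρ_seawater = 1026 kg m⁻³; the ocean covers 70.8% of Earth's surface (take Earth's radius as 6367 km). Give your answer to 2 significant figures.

Required water volume = Δh × A = 1.2 m × 3.61×10^14 m² = 4.328×10^14 m³ = 4.328×10^5 km³.
Ice volume = water volume × ρ_w/ρ_ice = 4.328×10^5 × 1026/916 = 4.8×10^5 km³.

≈ 4.8×10^5 km³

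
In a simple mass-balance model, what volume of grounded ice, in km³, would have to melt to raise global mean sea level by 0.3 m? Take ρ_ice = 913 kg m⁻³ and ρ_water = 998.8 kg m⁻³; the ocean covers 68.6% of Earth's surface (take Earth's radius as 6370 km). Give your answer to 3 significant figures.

≈ 1.15×10^5 km³

Required water volume = Δh × A = 0.3 m × 3.50×10^14 m² = 1.049×10^14 m³ = 1.049×10^5 km³.
Ice volume = water volume × ρ_w/ρ_ice = 1.049×10^5 × 998.8/913 = 1.15×10^5 km³.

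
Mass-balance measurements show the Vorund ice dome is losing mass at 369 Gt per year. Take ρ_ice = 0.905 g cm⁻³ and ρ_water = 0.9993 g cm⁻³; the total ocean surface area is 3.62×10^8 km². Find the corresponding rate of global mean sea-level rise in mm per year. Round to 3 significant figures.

≈ 1.02 mm/yr

ρ_w = 0.9993 g cm⁻³ = 999.3 kg m⁻³. Annual water volume added = 369 Gt / ρ_w = 3.690×10^14 kg / 999.3 kg m⁻³ = 3.693×10^11 m³.
Δh per year = 3.693×10^11 / 3.62×10^14 = 1.02×10^-3 m = 1.02 mm.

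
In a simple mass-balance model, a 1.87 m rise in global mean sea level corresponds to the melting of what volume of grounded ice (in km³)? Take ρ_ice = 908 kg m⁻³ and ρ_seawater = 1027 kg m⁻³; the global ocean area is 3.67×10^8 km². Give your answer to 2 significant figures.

≈ 7.8×10^5 km³

Required water volume = Δh × A = 1.87 m × 3.67×10^14 m² = 6.863×10^14 m³ = 6.863×10^5 km³.
Ice volume = water volume × ρ_w/ρ_ice = 6.863×10^5 × 1027/908 = 7.8×10^5 km³.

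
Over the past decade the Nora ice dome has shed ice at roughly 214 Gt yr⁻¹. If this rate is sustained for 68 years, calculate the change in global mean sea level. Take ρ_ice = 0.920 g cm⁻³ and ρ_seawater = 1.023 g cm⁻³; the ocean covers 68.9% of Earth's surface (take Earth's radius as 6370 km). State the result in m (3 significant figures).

≈ 0.0405 m

Total mass lost = 214 Gt/yr × 68 yr = 1.455×10^4 Gt = 1.455×10^16 kg.
ρ_w = 1.023 g cm⁻³ = 1023 kg m⁻³, so water volume = 1.455×10^16 / 1023 = 1.422×10^13 m³.
Δh = 1.422×10^13 / 3.51×10^14 = 0.0405 m.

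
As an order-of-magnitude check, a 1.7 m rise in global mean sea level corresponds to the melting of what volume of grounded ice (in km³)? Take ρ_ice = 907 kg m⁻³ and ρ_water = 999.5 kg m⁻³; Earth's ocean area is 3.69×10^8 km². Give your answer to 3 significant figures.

≈ 6.91×10^5 km³

Required water volume = Δh × A = 1.7 m × 3.69×10^14 m² = 6.273×10^14 m³ = 6.273×10^5 km³.
Ice volume = water volume × ρ_w/ρ_ice = 6.273×10^5 × 999.5/907 = 6.91×10^5 km³.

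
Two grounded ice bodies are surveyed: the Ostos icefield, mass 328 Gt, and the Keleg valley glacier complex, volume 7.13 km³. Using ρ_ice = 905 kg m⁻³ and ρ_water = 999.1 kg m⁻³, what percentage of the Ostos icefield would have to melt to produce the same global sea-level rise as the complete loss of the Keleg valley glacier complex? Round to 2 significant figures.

≈ 2.0 %

Equal sea-level rise means equal mass of meltwater, i.e. equal mass of ice lost.
Ice mass of Keleg: 6.453×10^12 kg; ice mass of Ostos: 3.280×10^14 kg.
Fraction required = 6.453×10^12 / 3.280×10^14 = 0.0197 → 2.0 %.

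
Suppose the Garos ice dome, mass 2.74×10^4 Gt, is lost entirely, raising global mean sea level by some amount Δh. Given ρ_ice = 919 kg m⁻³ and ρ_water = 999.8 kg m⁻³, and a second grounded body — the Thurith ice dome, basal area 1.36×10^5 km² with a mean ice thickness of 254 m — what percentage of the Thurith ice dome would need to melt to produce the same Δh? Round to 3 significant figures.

Equal sea-level rise means equal mass of meltwater, i.e. equal mass of ice lost.
Ice mass of Garos: 2.740×10^16 kg; ice mass of Thurith: 3.175×10^16 kg.
Fraction required = 2.740×10^16 / 3.175×10^16 = 0.863 → 86.3 %.

≈ 86.3 %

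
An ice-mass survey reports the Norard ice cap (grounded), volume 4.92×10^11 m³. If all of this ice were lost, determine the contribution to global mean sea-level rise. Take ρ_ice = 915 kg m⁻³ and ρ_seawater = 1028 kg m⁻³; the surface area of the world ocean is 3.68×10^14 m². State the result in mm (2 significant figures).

Norard: 4.92×10^11 m³ × (915/1028) = 4.379×10^11 m³ of water.
Spread over 3.68×10^14 m² of ocean, Δh = 4.379×10^11 / 3.68×10^14 = 1.19×10^-3 m = 1.2 mm.

≈ 1.2 mm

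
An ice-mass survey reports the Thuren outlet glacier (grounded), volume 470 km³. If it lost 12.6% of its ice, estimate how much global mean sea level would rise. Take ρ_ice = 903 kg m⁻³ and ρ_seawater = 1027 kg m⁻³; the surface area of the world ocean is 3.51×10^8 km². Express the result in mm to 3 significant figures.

Thuren: 0.126 × 470 km³ × (903/1027) = 52.07 km³ of water.
Spread over 3.51×10^14 m² of ocean, Δh = 5.207×10^10 / 3.51×10^14 = 1.48×10^-4 m = 0.148 mm.

≈ 0.148 mm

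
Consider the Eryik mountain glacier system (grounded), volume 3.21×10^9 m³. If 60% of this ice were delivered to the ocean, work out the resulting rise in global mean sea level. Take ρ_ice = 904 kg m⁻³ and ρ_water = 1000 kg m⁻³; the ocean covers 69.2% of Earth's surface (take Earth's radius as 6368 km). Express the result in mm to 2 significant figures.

≈ 4.9×10^-3 mm

Eryik: 0.6 × 3.21×10^9 m³ × (904/1000) = 1.741×10^9 m³ of water.
Spread over 3.53×10^14 m² of ocean, Δh = 1.741×10^9 / 3.53×10^14 = 4.94×10^-6 m = 4.9×10^-3 mm.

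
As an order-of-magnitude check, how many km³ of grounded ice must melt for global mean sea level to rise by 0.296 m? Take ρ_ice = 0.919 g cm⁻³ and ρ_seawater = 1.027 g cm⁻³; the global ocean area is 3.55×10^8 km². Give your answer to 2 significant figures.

Required water volume = Δh × A = 0.296 m × 3.55×10^14 m² = 1.051×10^14 m³ = 1.051×10^5 km³.
Ice volume = water volume × ρ_w/ρ_ice = 1.051×10^5 × 1027/919 = 1.2×10^5 km³.

≈ 1.2×10^5 km³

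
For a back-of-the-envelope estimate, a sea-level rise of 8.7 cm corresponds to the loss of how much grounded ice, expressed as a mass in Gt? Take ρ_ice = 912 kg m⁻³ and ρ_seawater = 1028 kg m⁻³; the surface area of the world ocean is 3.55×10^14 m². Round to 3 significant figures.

≈ 3.17×10^4 Gt

Required water volume = Δh × A = 0.087 m × 3.55×10^14 m² = 3.088×10^13 m³.
ρ_w = 1028 kg m⁻³, so the mass of water = 3.088×10^13 m³ × 1028 kg m⁻³ = 3.175×10^16 kg = 3.17×10^4 Gt (and the same mass of ice, by conservation).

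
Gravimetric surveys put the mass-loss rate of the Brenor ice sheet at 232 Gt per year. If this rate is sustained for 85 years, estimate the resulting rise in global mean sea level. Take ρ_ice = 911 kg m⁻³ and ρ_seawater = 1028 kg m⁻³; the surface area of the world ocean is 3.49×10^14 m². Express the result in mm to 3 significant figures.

Total mass lost = 232 Gt/yr × 85 yr = 1.972×10^4 Gt = 1.972×10^16 kg.
ρ_w = 1028 kg m⁻³, so water volume = 1.972×10^16 / 1028 = 1.918×10^13 m³.
Δh = 1.918×10^13 / 3.49×10^14 = 0.0550 m = 55.0 mm.

≈ 55.0 mm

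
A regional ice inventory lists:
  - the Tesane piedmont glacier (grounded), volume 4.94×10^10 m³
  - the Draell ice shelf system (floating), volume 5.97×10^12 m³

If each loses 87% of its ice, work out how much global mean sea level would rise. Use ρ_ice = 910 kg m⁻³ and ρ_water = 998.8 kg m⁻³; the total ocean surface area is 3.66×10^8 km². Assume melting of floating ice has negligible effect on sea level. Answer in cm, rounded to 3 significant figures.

Tesane: 0.87 × 4.94×10^10 m³ × (910/998.8) = 3.916×10^10 m³ of water.
The Draell ice shelf system is floating and already displaces its own weight of water, so its melt adds essentially nothing to sea level.
Total added water ≈ 3.916×10^10 m³ over 3.66×10^14 m² → Δh = 1.07×10^-4 m = 0.0107 cm.

≈ 0.0107 cm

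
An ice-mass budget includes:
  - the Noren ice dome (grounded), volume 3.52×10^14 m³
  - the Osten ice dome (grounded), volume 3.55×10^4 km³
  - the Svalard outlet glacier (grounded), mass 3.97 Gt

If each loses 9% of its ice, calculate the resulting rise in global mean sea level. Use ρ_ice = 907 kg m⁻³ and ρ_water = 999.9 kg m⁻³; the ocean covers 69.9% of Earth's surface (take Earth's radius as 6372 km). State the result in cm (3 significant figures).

Noren: 0.09 × 3.52×10^14 m³ × (907/999.9) = 2.874×10^13 m³ of water.
Osten: 0.09 × 3.55×10^4 km³ × (907/999.9) = 2898 km³ of water.
Svalard: 0.09 × 3.97 Gt = 3.573×10^11 kg; dividing by ρ_w = 999.9 kg m⁻³ gives 3.573×10^8 m³ of water.
Total added water ≈ 3.164×10^13 m³ over 3.57×10^14 m² → Δh = 0.0887 m = 8.87 cm.

≈ 8.87 cm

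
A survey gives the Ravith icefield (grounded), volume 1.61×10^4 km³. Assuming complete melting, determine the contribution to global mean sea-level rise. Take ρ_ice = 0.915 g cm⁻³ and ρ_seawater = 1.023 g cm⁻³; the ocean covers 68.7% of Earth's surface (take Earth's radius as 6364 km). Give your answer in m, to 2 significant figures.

≈ 0.041 m

Ravith: 1.61×10^4 km³ × (915/1023) = 1.440×10^4 km³ of water.
Spread over 3.50×10^14 m² of ocean, Δh = 1.440×10^13 / 3.50×10^14 = 0.0412 m.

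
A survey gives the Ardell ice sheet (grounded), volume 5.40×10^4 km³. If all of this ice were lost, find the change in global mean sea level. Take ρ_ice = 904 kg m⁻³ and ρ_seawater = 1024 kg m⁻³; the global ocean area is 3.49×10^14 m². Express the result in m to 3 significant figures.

Ardell: 5.40×10^4 km³ × (904/1024) = 4.767×10^4 km³ of water.
Spread over 3.49×10^14 m² of ocean, Δh = 4.767×10^13 / 3.49×10^14 = 0.137 m.

≈ 0.137 m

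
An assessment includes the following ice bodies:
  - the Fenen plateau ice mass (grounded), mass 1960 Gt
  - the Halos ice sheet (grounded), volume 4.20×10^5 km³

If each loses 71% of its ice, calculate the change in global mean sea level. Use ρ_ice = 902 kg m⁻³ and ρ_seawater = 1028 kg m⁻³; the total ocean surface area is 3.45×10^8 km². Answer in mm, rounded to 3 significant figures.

Fenen: 0.71 × 1960 Gt = 1.392×10^15 kg; dividing by ρ_w = 1028 kg m⁻³ gives 1.354×10^12 m³ of water.
Halos: 0.71 × 4.20×10^5 km³ × (902/1028) = 2.617×10^5 km³ of water.
Total added water ≈ 2.630×10^14 m³ over 3.45×10^14 m² → Δh = 0.762 m = 762 mm.

≈ 762 mm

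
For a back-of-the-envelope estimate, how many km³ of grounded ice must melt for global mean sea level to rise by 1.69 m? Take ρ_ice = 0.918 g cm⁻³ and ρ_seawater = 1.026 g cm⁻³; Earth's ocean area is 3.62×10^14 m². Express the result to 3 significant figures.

≈ 6.84×10^5 km³

Required water volume = Δh × A = 1.69 m × 3.62×10^14 m² = 6.118×10^14 m³ = 6.118×10^5 km³.
Ice volume = water volume × ρ_w/ρ_ice = 6.118×10^5 × 1026/918 = 6.84×10^5 km³.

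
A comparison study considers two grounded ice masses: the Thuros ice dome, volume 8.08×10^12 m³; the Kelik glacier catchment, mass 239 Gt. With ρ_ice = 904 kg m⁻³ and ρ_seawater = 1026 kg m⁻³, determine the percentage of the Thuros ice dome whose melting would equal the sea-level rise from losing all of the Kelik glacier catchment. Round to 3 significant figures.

Equal sea-level rise means equal mass of meltwater, i.e. equal mass of ice lost.
Ice mass of Kelik: 2.390×10^14 kg; ice mass of Thuros: 7.304×10^15 kg.
Fraction required = 2.390×10^14 / 7.304×10^15 = 0.0327 → 3.27 %.

≈ 3.27 %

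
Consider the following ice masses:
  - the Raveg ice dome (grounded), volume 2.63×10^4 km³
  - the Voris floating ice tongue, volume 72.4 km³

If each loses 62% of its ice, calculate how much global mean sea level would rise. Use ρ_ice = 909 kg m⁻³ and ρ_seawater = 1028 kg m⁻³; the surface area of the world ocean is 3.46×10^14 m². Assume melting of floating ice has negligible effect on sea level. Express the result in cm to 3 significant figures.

≈ 4.17 cm

Raveg: 0.62 × 2.63×10^4 km³ × (909/1028) = 1.442×10^4 km³ of water.
The Voris floating ice tongue is floating and already displaces its own weight of water, so its melt adds essentially nothing to sea level.
Total added water ≈ 1.442×10^13 m³ over 3.46×10^14 m² → Δh = 0.0417 m = 4.17 cm.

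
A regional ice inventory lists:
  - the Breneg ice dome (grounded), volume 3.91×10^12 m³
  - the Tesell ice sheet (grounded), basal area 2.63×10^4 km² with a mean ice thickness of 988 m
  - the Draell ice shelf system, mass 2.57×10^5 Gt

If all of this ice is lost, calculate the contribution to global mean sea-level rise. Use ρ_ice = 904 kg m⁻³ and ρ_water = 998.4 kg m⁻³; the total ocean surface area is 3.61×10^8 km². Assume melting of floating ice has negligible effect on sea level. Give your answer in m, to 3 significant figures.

≈ 0.0750 m

Breneg: 3.91×10^12 m³ × (904/998.4) = 3.540×10^12 m³ of water.
Tesell: ice volume = 2.63×10^4 km² × 988 m = 2.598×10^4 km³; 2.598×10^4 × (904/998.4) = 2.353×10^4 km³ of water.
The Draell ice shelf system is floating and already displaces its own weight of water, so its melt adds essentially nothing to sea level.
Total added water ≈ 2.707×10^13 m³ over 3.61×10^14 m² → Δh = 0.0750 m.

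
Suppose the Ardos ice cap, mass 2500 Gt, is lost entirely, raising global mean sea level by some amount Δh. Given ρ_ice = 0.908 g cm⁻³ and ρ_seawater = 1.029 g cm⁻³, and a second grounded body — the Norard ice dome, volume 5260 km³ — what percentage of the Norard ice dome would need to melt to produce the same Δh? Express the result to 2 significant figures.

≈ 52 %

Equal sea-level rise means equal mass of meltwater, i.e. equal mass of ice lost.
Ice mass of Ardos: 2.500×10^15 kg; ice mass of Norard: 4.776×10^15 kg.
Fraction required = 2.500×10^15 / 4.776×10^15 = 0.523 → 52 %.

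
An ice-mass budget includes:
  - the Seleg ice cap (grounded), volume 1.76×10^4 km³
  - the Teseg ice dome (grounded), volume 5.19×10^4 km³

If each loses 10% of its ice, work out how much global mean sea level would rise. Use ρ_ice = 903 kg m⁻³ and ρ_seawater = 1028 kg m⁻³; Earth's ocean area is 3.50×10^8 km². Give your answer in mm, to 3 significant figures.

Seleg: 0.1 × 1.76×10^4 km³ × (903/1028) = 1546 km³ of water.
Teseg: 0.1 × 5.19×10^4 km³ × (903/1028) = 4559 km³ of water.
Total added water ≈ 6.105×10^12 m³ over 3.50×10^14 m² → Δh = 0.0174 m = 17.4 mm.

≈ 17.4 mm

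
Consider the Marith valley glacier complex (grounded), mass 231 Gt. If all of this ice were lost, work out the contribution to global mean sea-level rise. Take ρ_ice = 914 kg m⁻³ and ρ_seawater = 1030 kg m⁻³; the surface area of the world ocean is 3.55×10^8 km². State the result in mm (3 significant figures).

≈ 0.632 mm

Marith: 231 Gt = 2.310×10^14 kg; dividing by ρ_w = 1030 kg m⁻³ gives 2.243×10^11 m³ of water.
Spread over 3.55×10^14 m² of ocean, Δh = 2.243×10^11 / 3.55×10^14 = 6.32×10^-4 m = 0.632 mm.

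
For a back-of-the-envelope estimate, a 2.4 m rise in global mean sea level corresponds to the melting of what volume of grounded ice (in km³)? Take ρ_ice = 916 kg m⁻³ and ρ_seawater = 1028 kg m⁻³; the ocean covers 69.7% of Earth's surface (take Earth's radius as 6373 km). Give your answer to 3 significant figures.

Required water volume = Δh × A = 2.4 m × 3.56×10^14 m² = 8.538×10^14 m³ = 8.538×10^5 km³.
Ice volume = water volume × ρ_w/ρ_ice = 8.538×10^5 × 1028/916 = 9.58×10^5 km³.

≈ 9.58×10^5 km³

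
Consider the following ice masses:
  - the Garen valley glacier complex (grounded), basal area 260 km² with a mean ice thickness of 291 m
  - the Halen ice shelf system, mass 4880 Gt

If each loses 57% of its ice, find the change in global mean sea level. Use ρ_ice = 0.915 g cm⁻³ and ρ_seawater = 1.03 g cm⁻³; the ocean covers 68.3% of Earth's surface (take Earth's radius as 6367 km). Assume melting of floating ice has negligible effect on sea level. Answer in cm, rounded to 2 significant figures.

≈ 0.011 cm

Garen: ice volume = 260 km² × 291 m = 75.66 km³; 0.57 × 75.66 × (915/1030) = 38.31 km³ of water.
The Halen ice shelf system is floating and already displaces its own weight of water, so its melt adds essentially nothing to sea level.
Total added water ≈ 3.831×10^10 m³ over 3.48×10^14 m² → Δh = 1.10×10^-4 m = 0.011 cm.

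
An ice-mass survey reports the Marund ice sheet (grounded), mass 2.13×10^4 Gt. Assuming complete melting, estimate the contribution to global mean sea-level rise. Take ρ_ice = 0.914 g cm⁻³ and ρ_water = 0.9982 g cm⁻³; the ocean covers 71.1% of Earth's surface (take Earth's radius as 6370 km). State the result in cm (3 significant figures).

≈ 5.89 cm

Marund: 2.13×10^4 Gt = 2.130×10^16 kg; dividing by ρ_w = 0.9982 g cm⁻³ = 998.2 kg m⁻³ gives 2.134×10^13 m³ of water.
Spread over 3.63×10^14 m² of ocean, Δh = 2.134×10^13 / 3.63×10^14 = 0.0589 m = 5.89 cm.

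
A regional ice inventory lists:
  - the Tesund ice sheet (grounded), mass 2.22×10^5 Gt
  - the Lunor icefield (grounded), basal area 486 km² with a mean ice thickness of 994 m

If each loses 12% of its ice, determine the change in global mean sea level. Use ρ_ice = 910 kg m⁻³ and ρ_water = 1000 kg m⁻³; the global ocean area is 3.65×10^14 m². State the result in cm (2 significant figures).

Tesund: 0.12 × 2.22×10^5 Gt = 2.664×10^16 kg; dividing by ρ_w = 1000 kg m⁻³ gives 2.664×10^13 m³ of water.
Lunor: ice volume = 486 km² × 994 m = 483.1 km³; 0.12 × 483.1 × (910/1000) = 52.75 km³ of water.
Total added water ≈ 2.669×10^13 m³ over 3.65×10^14 m² → Δh = 0.0731 m = 7.3 cm.

≈ 7.3 cm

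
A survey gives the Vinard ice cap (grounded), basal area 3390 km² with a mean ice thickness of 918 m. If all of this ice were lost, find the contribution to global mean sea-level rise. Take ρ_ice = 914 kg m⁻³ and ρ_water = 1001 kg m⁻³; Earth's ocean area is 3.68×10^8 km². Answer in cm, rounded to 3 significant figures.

Vinard: ice volume = 3390 km² × 918 m = 3112 km³; 3112 × (914/1001) = 2842 km³ of water.
Spread over 3.68×10^14 m² of ocean, Δh = 2.842×10^12 / 3.68×10^14 = 7.72×10^-3 m = 0.772 cm.

≈ 0.772 cm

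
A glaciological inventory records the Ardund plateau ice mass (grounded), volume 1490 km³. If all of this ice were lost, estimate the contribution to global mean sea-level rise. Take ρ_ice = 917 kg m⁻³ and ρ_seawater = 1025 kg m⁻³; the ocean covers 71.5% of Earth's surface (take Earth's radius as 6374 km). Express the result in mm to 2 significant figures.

Ardund: 1490 km³ × (917/1025) = 1333 km³ of water.
Spread over 3.65×10^14 m² of ocean, Δh = 1.333×10^12 / 3.65×10^14 = 3.65×10^-3 m = 3.7 mm.

≈ 3.7 mm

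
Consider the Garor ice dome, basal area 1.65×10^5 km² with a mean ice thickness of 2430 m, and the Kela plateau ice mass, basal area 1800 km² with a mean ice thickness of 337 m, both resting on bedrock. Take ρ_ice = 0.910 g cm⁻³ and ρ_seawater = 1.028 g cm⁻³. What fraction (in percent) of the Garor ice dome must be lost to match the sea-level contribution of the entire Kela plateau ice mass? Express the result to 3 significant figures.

Equal sea-level rise means equal mass of meltwater, i.e. equal mass of ice lost.
Ice mass of Kela: 5.520×10^14 kg; ice mass of Garor: 3.649×10^17 kg.
Fraction required = 5.520×10^14 / 3.649×10^17 = 1.51×10^-3 → 0.151 %.

≈ 0.151 %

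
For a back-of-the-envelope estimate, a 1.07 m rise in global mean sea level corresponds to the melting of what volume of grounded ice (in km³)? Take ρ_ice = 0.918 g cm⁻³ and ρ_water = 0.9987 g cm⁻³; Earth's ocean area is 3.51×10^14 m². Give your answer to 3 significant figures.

Required water volume = Δh × A = 1.07 m × 3.51×10^14 m² = 3.756×10^14 m³ = 3.756×10^5 km³.
Ice volume = water volume × ρ_w/ρ_ice = 3.756×10^5 × 998.7/918 = 4.09×10^5 km³.

≈ 4.09×10^5 km³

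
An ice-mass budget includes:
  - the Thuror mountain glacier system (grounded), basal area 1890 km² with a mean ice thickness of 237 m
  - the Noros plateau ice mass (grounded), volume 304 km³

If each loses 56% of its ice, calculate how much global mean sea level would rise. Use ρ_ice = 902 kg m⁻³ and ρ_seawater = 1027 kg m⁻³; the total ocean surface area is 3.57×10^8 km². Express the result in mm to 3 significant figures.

≈ 1.04 mm

Thuror: ice volume = 1890 km² × 237 m = 447.9 km³; 0.56 × 447.9 × (902/1027) = 220.3 km³ of water.
Noros: 0.56 × 304 km³ × (902/1027) = 149.5 km³ of water.
Total added water ≈ 3.698×10^11 m³ over 3.57×10^14 m² → Δh = 1.04×10^-3 m = 1.04 mm.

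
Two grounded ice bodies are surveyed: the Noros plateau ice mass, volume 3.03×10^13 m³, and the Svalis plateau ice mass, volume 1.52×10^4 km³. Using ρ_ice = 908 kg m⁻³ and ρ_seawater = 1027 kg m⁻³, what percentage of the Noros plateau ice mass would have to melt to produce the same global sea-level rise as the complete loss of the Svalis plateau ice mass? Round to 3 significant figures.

≈ 50.2 %

Equal sea-level rise means equal mass of meltwater, i.e. equal mass of ice lost.
Ice mass of Svalis: 1.380×10^16 kg; ice mass of Noros: 2.751×10^16 kg.
Fraction required = 1.380×10^16 / 2.751×10^16 = 0.502 → 50.2 %.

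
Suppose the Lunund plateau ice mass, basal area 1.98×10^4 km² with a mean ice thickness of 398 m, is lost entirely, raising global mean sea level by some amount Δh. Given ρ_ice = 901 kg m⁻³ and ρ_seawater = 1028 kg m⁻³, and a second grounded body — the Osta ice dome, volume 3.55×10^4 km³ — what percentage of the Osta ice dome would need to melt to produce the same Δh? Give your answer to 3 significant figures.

Equal sea-level rise means equal mass of meltwater, i.e. equal mass of ice lost.
Ice mass of Lunund: 7.100×10^15 kg; ice mass of Osta: 3.199×10^16 kg.
Fraction required = 7.100×10^15 / 3.199×10^16 = 0.222 → 22.2 %.

≈ 22.2 %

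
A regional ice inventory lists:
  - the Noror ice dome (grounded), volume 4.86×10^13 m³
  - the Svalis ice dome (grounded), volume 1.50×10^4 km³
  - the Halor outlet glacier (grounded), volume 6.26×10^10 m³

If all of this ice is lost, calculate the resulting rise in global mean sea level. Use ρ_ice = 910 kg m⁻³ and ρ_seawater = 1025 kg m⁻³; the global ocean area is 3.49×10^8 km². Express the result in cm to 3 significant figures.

Noror: 4.86×10^13 m³ × (910/1025) = 4.315×10^13 m³ of water.
Svalis: 1.50×10^4 km³ × (910/1025) = 1.332×10^4 km³ of water.
Halor: 6.26×10^10 m³ × (910/1025) = 5.558×10^10 m³ of water.
Total added water ≈ 5.652×10^13 m³ over 3.49×10^14 m² → Δh = 0.162 m = 16.2 cm.

≈ 16.2 cm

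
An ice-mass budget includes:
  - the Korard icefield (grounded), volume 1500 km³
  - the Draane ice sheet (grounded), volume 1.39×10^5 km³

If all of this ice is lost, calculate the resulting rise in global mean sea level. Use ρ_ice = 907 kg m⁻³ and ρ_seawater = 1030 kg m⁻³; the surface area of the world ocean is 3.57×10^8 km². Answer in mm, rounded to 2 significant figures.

≈ 350 mm

Korard: 1500 km³ × (907/1030) = 1321 km³ of water.
Draane: 1.39×10^5 km³ × (907/1030) = 1.224×10^5 km³ of water.
Total added water ≈ 1.237×10^14 m³ over 3.57×10^14 m² → Δh = 0.347 m = 350 mm.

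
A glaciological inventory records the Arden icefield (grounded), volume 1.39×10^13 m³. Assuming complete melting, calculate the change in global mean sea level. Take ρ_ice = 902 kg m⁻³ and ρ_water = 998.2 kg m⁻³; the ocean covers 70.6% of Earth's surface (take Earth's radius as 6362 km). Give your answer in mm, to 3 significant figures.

≈ 35.0 mm

Arden: 1.39×10^13 m³ × (902/998.2) = 1.256×10^13 m³ of water.
Spread over 3.59×10^14 m² of ocean, Δh = 1.256×10^13 / 3.59×10^14 = 0.0350 m = 35.0 mm.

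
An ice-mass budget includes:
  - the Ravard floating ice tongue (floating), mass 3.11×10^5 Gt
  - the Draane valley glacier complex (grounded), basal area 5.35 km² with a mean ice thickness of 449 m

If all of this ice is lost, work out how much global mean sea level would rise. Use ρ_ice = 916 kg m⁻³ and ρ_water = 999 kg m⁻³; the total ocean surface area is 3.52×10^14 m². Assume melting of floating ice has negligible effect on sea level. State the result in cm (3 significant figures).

≈ 6.26×10^-4 cm

The Ravard floating ice tongue is floating and already displaces its own weight of water, so its melt adds essentially nothing to sea level.
Draane: ice volume = 5.35 km² × 449 m = 2.402 km³; 2.402 × (916/999) = 2.203 km³ of water.
Total added water ≈ 2.203×10^9 m³ over 3.52×10^14 m² → Δh = 6.26×10^-6 m = 6.26×10^-4 cm.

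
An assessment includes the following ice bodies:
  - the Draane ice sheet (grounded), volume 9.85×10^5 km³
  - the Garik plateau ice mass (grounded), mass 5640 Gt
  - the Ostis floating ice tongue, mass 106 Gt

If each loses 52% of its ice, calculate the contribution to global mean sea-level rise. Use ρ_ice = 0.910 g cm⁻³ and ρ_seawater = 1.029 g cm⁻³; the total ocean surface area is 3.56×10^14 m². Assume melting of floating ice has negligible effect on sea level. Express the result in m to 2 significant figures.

Draane: 0.52 × 9.85×10^5 km³ × (910/1029) = 4.530×10^5 km³ of water.
Garik: 0.52 × 5640 Gt = 2.933×10^15 kg; dividing by ρ_w = 1.029 g cm⁻³ = 1029 kg m⁻³ gives 2.850×10^12 m³ of water.
The Ostis floating ice tongue is floating and already displaces its own weight of water, so its melt adds essentially nothing to sea level.
Total added water ≈ 4.558×10^14 m³ over 3.56×10^14 m² → Δh = 1.28 m.

≈ 1.3 m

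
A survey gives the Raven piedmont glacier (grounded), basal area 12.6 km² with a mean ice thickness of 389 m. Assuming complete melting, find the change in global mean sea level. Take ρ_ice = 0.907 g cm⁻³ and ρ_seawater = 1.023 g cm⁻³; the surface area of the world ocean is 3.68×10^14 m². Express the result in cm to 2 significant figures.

≈ 1.2×10^-3 cm

Raven: ice volume = 12.6 km² × 389 m = 4.901 km³; 4.901 × (907/1023) = 4.346 km³ of water.
Spread over 3.68×10^14 m² of ocean, Δh = 4.346×10^9 / 3.68×10^14 = 1.18×10^-5 m = 1.2×10^-3 cm.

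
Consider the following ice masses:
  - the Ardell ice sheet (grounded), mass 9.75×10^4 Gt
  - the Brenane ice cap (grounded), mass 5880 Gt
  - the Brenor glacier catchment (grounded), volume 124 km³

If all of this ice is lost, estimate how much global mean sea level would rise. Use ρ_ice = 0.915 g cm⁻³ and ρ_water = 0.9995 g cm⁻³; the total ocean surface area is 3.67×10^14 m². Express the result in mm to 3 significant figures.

≈ 282 mm

Ardell: 9.75×10^4 Gt = 9.750×10^16 kg; dividing by ρ_w = 0.9995 g cm⁻³ = 999.5 kg m⁻³ gives 9.755×10^13 m³ of water.
Brenane: 5880 Gt = 5.880×10^15 kg; dividing by ρ_w = 999.5 kg m⁻³ gives 5.883×10^12 m³ of water.
Brenor: 124 km³ × (915/999.5) = 113.5 km³ of water.
Total added water ≈ 1.035×10^14 m³ over 3.67×10^14 m² → Δh = 0.282 m = 282 mm.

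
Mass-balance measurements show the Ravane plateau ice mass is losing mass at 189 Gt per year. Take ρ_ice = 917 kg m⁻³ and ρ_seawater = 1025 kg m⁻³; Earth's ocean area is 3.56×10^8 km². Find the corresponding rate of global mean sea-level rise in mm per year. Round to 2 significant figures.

ρ_w = 1025 kg m⁻³. Annual water volume added = 189 Gt / ρ_w = 1.890×10^14 kg / 1025 kg m⁻³ = 1.844×10^11 m³.
Δh per year = 1.844×10^11 / 3.56×10^14 = 5.18×10^-4 m = 0.52 mm.

≈ 0.52 mm/yr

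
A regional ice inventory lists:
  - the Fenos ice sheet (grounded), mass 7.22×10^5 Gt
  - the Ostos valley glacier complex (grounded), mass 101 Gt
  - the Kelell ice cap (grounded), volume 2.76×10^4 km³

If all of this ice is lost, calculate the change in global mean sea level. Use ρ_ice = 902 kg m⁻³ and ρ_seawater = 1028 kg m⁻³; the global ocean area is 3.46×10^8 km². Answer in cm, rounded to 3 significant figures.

≈ 210 cm

Fenos: 7.22×10^5 Gt = 7.220×10^17 kg; dividing by ρ_w = 1028 kg m⁻³ gives 7.023×10^14 m³ of water.
Ostos: 101 Gt = 1.010×10^14 kg; dividing by ρ_w = 1028 kg m⁻³ gives 9.825×10^10 m³ of water.
Kelell: 2.76×10^4 km³ × (902/1028) = 2.422×10^4 km³ of water.
Total added water ≈ 7.266×10^14 m³ over 3.46×10^14 m² → Δh = 2.10 m = 210 cm.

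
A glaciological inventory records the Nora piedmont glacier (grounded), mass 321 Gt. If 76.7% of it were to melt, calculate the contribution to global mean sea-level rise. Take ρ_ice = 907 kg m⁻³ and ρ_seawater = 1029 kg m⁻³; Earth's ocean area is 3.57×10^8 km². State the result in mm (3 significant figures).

Nora: 0.767 × 321 Gt = 2.462×10^14 kg; dividing by ρ_w = 1029 kg m⁻³ gives 2.393×10^11 m³ of water.
Spread over 3.57×10^14 m² of ocean, Δh = 2.393×10^11 / 3.57×10^14 = 6.70×10^-4 m = 0.670 mm.

≈ 0.670 mm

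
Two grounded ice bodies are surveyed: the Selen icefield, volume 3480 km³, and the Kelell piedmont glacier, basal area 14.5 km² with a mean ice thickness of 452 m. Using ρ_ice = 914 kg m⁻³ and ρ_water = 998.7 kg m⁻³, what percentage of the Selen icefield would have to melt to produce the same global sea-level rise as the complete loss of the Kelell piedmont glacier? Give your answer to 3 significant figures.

≈ 0.188 %

Equal sea-level rise means equal mass of meltwater, i.e. equal mass of ice lost.
Ice mass of Kelell: 5.990×10^12 kg; ice mass of Selen: 3.181×10^15 kg.
Fraction required = 5.990×10^12 / 3.181×10^15 = 1.88×10^-3 → 0.188 %.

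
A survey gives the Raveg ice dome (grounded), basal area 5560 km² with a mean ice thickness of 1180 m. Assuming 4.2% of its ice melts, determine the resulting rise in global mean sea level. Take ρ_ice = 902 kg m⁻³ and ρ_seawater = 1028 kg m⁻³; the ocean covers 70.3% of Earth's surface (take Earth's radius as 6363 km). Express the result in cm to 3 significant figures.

≈ 0.0676 cm

Raveg: ice volume = 5560 km² × 1180 m = 6561 km³; 0.042 × 6561 × (902/1028) = 241.8 km³ of water.
Spread over 3.58×10^14 m² of ocean, Δh = 2.418×10^11 / 3.58×10^14 = 6.76×10^-4 m = 0.0676 cm.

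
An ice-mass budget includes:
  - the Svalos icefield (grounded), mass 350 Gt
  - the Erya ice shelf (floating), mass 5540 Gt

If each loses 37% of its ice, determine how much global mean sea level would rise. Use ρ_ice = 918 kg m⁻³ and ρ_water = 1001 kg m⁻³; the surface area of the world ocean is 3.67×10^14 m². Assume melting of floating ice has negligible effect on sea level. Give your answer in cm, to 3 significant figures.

Svalos: 0.37 × 350 Gt = 1.295×10^14 kg; dividing by ρ_w = 1001 kg m⁻³ gives 1.294×10^11 m³ of water.
The Erya ice shelf is floating and already displaces its own weight of water, so its melt adds essentially nothing to sea level.
Total added water ≈ 1.294×10^11 m³ over 3.67×10^14 m² → Δh = 3.53×10^-4 m = 0.0353 cm.

≈ 0.0353 cm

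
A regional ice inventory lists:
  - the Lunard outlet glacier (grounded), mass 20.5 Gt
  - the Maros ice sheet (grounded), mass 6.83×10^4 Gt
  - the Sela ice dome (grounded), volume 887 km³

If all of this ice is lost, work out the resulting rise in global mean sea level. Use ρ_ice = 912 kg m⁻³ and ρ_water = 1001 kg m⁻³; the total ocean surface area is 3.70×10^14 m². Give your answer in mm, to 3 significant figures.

Lunard: 20.5 Gt = 2.050×10^13 kg; dividing by ρ_w = 1001 kg m⁻³ gives 2.048×10^10 m³ of water.
Maros: 6.83×10^4 Gt = 6.830×10^16 kg; dividing by ρ_w = 1001 kg m⁻³ gives 6.823×10^13 m³ of water.
Sela: 887 km³ × (912/1001) = 808.1 km³ of water.
Total added water ≈ 6.906×10^13 m³ over 3.70×10^14 m² → Δh = 0.187 m = 187 mm.

≈ 187 mm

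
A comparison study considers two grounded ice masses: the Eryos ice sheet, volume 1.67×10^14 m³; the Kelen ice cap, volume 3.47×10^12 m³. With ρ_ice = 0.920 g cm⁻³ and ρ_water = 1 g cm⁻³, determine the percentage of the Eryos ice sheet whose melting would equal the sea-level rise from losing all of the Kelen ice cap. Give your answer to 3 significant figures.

≈ 2.08 %

Equal sea-level rise means equal mass of meltwater, i.e. equal mass of ice lost.
Ice mass of Kelen: 3.192×10^15 kg; ice mass of Eryos: 1.536×10^17 kg.
Fraction required = 3.192×10^15 / 1.536×10^17 = 0.0208 → 2.08 %.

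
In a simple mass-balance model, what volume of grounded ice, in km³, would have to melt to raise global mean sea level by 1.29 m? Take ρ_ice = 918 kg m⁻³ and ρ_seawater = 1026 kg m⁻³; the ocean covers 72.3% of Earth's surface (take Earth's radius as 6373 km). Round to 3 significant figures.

Required water volume = Δh × A = 1.29 m × 3.69×10^14 m² = 4.760×10^14 m³ = 4.760×10^5 km³.
Ice volume = water volume × ρ_w/ρ_ice = 4.760×10^5 × 1026/918 = 5.32×10^5 km³.

≈ 5.32×10^5 km³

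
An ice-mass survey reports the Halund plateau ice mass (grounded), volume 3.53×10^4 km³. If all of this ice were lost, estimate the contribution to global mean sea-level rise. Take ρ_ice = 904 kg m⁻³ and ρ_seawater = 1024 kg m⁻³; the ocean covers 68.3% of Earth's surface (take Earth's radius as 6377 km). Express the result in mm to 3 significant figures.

Halund: 3.53×10^4 km³ × (904/1024) = 3.116×10^4 km³ of water.
Spread over 3.49×10^14 m² of ocean, Δh = 3.116×10^13 / 3.49×10^14 = 0.0893 m = 89.3 mm.

≈ 89.3 mm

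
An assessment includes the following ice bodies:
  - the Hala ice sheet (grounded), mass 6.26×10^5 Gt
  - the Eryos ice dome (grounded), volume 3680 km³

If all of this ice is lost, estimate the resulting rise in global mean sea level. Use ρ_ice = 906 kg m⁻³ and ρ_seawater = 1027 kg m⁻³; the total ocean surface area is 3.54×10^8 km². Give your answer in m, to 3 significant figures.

Hala: 6.26×10^5 Gt = 6.260×10^17 kg; dividing by ρ_w = 1027 kg m⁻³ gives 6.095×10^14 m³ of water.
Eryos: 3680 km³ × (906/1027) = 3246 km³ of water.
Total added water ≈ 6.128×10^14 m³ over 3.54×10^14 m² → Δh = 1.73 m.

≈ 1.73 m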